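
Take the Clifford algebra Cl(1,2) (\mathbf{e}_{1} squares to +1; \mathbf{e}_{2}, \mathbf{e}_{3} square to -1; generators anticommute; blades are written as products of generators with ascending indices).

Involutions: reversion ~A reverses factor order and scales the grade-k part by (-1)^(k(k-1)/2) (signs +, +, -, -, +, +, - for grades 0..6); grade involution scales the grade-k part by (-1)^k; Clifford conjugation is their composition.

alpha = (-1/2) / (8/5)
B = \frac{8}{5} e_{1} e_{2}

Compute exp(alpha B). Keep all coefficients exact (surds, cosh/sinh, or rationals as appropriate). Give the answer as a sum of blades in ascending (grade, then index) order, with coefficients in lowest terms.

B^2 = (\frac{8}{5})^2*(e_{1} e_{2})^2 = \frac{64}{25}*(+1) = \frac{64}{25} (a basis 2-blade squares to minus the product of its generators' squares).
B^2 = \frac{64}{25} — the series telescopes hyperbolically here: l = \frac{8}{5}, alpha*l = - \frac{1}{2}, so exp(alpha B) = cosh(- \frac{1}{2}) + (sinh(- \frac{1}{2})/(\frac{8}{5}))*B = \cosh{\left(\frac{1}{2} \right)} + (- \frac{5 \sinh{\left(\frac{1}{2} \right)}}{8})*B.
Answer: \cosh{\left(\frac{1}{2} \right)} - \sinh{\left(\frac{1}{2} \right)} e_{1} e_{2}


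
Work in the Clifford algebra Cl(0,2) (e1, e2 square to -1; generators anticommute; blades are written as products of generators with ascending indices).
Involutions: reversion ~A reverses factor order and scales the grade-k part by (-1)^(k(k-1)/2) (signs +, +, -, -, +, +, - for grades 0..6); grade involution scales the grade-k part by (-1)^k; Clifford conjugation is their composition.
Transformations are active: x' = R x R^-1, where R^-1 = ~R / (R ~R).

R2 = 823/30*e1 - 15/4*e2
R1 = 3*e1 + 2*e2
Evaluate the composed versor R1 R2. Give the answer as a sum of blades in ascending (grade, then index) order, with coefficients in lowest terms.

Distribute over the terms of R1 (each basis-blade product reordered to ascending indices, repeated generators contracted through their squares):
(3*e1) R2 = -823/10 - 45/4*e1 e2
(2*e2) R2 = 15/2 - 823/15*e1 e2
Summing the partial products and collecting blades:
Answer: -374/5 - 3967/60*e1 e2


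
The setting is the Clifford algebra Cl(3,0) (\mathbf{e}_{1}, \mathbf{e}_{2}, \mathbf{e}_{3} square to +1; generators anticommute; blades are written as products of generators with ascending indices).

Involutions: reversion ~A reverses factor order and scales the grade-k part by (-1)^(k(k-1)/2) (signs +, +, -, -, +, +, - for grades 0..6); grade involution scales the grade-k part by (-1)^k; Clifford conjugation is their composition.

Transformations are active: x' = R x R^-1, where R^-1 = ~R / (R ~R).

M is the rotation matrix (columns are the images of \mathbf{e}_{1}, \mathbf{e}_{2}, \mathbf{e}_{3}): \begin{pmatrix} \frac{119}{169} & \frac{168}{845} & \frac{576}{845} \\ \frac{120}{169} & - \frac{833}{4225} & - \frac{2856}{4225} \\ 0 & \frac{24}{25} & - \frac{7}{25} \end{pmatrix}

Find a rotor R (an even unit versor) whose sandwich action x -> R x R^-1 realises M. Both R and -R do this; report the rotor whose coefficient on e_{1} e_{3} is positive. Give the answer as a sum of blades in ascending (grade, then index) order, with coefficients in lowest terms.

Method: write R = a + b12*e_{1} e_{2} + b13*e_{1} e_{3} + b23*e_{2} e_{3} with a^2 + b12^2 + b13^2 + b23^2 = 1 (so R^-1 = ~R). Expanding the columns R e_j ~R gives tr M = 4a^2 - 1 and, from the antisymmetric part, M21 - M12 = -4a*b12, M13 - M31 = 4a*b13, M32 - M23 = -4a*b23.
Here tr M = \frac{959}{4225}, so a^2 = (1 + tr M)/4 = \frac{1296}{4225} and a = ±\frac{36}{65}. Taking a = \frac{36}{65}: M21 - M12 = \frac{432}{845}, M13 - M31 = \frac{576}{845}, M32 - M23 = \frac{6912}{4225}, giving b12 = -\frac{3}{13}, b13 = \frac{4}{13}, b23 = -\frac{48}{65}, i.e. R = \frac{36}{65} - \frac{3}{13} e_{1} e_{2} + \frac{4}{13} e_{1} e_{3} - \frac{48}{65} e_{2} e_{3}.
Its e_{1} e_{3} coefficient is already positive.
Answer: \frac{36}{65} - \frac{3}{13} e_{1} e_{2} + \frac{4}{13} e_{1} e_{3} - \frac{48}{65} e_{2} e_{3}. Sheet selection: the two-to-one cover makes ±R indistinguishable at the matrix level (trace \frac{959}{4225}), so uniqueness comes from the required sign on e_{1} e_{3}.


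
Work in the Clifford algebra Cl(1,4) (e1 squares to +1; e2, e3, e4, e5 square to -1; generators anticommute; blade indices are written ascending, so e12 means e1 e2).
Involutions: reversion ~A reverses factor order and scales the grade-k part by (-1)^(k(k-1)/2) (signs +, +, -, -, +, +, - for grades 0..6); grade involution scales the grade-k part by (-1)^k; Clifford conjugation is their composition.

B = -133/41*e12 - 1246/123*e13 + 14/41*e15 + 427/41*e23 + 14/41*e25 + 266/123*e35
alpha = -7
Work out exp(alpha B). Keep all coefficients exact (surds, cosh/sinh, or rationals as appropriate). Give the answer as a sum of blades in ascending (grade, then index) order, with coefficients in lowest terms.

B^2 term by term: the squares give (-133/41)^2*(e12)^2 + (-1246/123)^2*(e13)^2 + (14/41)^2*(e15)^2 + (427/41)^2*(e23)^2 + (14/41)^2*(e25)^2 + (266/123)^2*(e35)^2 = 17689/1681*(+1) + 1552516/15129*(+1) + 196/1681*(+1) + 182329/1681*(-1) + 196/1681*(-1) + 70756/15129*(-1) = 0 (each basis 2-blade squares to minus the product of its generators' squares); cross terms between blades sharing an index anticommute and cancel; the commuting (index-disjoint) pairs give grade-4 terms 2*c*c'*(blade product), which cancel blade by blade — e1235: -70756/5043 + 34888/5043 + 11956/1681 = 0 — confirming B is simple. So B^2 = 0.
B^2 = 0, hence only two terms survive: exp(alpha B) = 1 + alpha B (parabolic case).
Answer: 1 + 931/41*e12 + 8722/123*e13 - 98/41*e15 - 2989/41*e23 - 98/41*e25 - 1862/123*e35


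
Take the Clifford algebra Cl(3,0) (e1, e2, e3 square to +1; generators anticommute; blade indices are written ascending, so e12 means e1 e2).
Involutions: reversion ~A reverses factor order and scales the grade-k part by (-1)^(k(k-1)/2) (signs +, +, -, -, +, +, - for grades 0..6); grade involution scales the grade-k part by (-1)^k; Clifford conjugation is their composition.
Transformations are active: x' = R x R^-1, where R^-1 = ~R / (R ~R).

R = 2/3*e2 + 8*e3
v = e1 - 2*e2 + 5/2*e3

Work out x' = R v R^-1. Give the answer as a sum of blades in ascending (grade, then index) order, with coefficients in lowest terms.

~R = 2/3*e2 + 8*e3, and R ~R = 580/9, so R^-1 = ~R / (580/9).
R v = 56/3 - 2/3*e12 - 8*e13 + 53/3*e23
Answer: -e1 + 346/145*e2 + 619/290*e3


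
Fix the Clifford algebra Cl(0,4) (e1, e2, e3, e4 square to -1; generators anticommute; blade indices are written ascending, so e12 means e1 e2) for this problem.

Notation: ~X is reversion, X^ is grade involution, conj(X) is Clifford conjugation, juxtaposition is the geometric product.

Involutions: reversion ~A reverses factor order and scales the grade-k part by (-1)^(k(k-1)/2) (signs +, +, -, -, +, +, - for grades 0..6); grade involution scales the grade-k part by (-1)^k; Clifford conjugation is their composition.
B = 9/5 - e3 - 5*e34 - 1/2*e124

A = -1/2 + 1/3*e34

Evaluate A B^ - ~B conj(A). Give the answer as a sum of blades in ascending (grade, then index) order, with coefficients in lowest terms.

first term: 23/30 - 1/2*e3 + 1/3*e4 + 31/10*e34 - 1/6*e123 - 1/4*e124
second term: 23/30 + 1/2*e3 - 1/3*e4 - 31/10*e34 - 1/6*e123 - 1/4*e124
Answer: -e3 + 2/3*e4 + 31/5*e34


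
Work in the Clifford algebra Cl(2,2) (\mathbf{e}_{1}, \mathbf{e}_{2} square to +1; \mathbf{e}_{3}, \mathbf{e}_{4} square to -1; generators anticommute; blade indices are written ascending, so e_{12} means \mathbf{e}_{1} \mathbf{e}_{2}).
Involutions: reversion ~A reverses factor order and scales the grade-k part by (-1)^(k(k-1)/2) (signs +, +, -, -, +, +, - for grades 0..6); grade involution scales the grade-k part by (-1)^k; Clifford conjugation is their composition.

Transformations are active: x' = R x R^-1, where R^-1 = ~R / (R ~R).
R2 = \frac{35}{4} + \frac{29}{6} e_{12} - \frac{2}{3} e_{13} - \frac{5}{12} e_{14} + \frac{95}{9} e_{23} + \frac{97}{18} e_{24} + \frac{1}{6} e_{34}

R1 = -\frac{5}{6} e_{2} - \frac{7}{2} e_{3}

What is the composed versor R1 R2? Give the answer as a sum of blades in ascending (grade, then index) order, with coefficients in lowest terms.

Distribute over the terms of R1 (each basis-blade product reordered to ascending indices, repeated generators contracted through their squares):
(-\frac{5}{6} e_{2}) R2 = \frac{145}{36} e_{1} - \frac{175}{24} e_{2} - \frac{475}{54} e_{3} - \frac{485}{108} e_{4} - \frac{5}{9} e_{123} - \frac{25}{72} e_{124} - \frac{5}{36} e_{234}
(-\frac{7}{2} e_{3}) R2 = \frac{7}{3} e_{1} - \frac{665}{18} e_{2} - \frac{245}{8} e_{3} + \frac{7}{12} e_{4} - \frac{203}{12} e_{123} - \frac{35}{24} e_{134} + \frac{679}{36} e_{234}
Summing the partial products and collecting blades:
Answer: \frac{229}{36} e_{1} - \frac{3185}{72} e_{2} - \frac{8515}{216} e_{3} - \frac{211}{54} e_{4} - \frac{629}{36} e_{123} - \frac{25}{72} e_{124} - \frac{35}{24} e_{134} + \frac{337}{18} e_{234}


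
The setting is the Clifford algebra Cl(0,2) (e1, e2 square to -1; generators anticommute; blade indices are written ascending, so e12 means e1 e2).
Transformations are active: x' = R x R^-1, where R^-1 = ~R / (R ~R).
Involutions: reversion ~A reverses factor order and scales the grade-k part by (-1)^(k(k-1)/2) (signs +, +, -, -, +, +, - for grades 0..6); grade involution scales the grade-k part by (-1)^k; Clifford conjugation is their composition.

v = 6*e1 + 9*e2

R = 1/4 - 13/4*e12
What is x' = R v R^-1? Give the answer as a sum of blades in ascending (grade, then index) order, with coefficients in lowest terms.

~R = 1/4 + 13/4*e12, and R ~R = 85/8, so R^-1 = ~R / (85/8).
R v = 123/4*e1 - 69/4*e2
Answer: -387/85*e1 - 834/85*e2


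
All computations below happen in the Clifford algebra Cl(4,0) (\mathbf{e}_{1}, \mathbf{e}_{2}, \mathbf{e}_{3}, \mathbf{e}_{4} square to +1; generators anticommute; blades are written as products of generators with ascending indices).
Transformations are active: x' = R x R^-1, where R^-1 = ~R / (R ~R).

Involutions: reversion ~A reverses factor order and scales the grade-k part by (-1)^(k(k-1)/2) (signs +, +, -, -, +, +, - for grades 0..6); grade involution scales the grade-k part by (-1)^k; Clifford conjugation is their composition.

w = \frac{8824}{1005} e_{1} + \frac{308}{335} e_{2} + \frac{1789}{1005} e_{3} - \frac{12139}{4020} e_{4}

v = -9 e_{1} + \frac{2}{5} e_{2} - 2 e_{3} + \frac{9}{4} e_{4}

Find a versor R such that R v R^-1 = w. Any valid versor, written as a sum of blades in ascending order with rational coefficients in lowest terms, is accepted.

Equal squares first: v^2 = w^2 = \frac{36089}{400}. Then v + w = -\frac{221}{1005} e_{1} + \frac{442}{335} e_{2} - \frac{221}{1005} e_{3} - \frac{1547}{2010} e_{4} is a versor taking v to w, provided it is invertible.
Answer: -\frac{221}{1005} e_{1} + \frac{442}{335} e_{2} - \frac{221}{1005} e_{3} - \frac{1547}{2010} e_{4}


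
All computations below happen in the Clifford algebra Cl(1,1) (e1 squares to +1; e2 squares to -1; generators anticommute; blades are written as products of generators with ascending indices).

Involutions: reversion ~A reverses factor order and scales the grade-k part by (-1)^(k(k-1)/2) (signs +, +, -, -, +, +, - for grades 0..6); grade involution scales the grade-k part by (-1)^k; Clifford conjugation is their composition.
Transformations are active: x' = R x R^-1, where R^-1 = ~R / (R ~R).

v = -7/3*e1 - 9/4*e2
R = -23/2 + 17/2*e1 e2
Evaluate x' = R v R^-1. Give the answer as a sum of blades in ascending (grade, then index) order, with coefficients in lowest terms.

~R = -23/2 - 17/2*e1 e2, and R ~R = 60, so R^-1 = ~R / (60).
R v = 1103/24*e1 + 1097/24*e2
Answer: -22009/1440*e1 - 21991/1440*e2


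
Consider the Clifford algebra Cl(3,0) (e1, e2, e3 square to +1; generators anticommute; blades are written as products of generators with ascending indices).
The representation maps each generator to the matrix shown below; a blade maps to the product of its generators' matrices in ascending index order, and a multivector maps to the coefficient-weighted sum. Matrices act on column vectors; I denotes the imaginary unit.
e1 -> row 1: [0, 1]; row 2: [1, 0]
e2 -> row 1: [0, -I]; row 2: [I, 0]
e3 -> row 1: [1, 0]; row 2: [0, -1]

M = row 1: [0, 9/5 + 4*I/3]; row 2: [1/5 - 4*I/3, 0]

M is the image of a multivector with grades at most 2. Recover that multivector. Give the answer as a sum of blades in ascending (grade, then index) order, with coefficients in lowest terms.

Method: 1, rho(e1), rho(e2), rho(e3) form a trace-orthogonal basis of the 2x2 complex matrices (tr(X Y) = 2 if X = Y, else 0), so M = m0*1 + m1*rho(e1) + m2*rho(e2) + m3*rho(e3) with m0 = tr(M)/2 = 0, m1 = tr(M rho(e1))/2 = 1, m2 = tr(M rho(e2))/2 = -4/3 + 4*I/5, m3 = tr(M rho(e3))/2 = 0.
Multiplying table entries, the bivector images are rho(e1 e2) = I*rho(e3), rho(e1 e3) = -I*rho(e2), rho(e2 e3) = I*rho(e1); with real blade coefficients the real parts of m0..m3 are the coefficients of 1, e1, e2, e3 and the imaginary parts give the bivectors (e2 e3: Im m1, e1 e3: -Im m2, e1 e2: Im m3).
Answer: e1 - 4/3*e2 - 4/5*e1 e3


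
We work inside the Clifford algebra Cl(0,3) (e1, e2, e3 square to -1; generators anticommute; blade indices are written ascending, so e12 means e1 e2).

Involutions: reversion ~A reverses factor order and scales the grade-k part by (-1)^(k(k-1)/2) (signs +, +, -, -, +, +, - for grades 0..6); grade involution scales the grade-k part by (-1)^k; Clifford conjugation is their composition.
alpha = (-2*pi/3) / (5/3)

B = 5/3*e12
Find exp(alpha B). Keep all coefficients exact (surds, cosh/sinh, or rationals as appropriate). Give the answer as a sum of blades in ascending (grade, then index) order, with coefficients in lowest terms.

B^2 = (5/3)^2*(e12)^2 = 25/9*(-1) = -25/9 (a basis 2-blade squares to minus the product of its generators' squares).
B^2 = -25/9 — B^2 < 0, so the exponential closes trigonometrically: l = 5/3, alpha*l = -2*pi/3, so exp(alpha B) = cos(-2*pi/3) + (sin(-2*pi/3)/(5/3))*B = -1/2 + (-3*sqrt(3)/10)*B.
Answer: -1/2 - sqrt(3)/2*e12


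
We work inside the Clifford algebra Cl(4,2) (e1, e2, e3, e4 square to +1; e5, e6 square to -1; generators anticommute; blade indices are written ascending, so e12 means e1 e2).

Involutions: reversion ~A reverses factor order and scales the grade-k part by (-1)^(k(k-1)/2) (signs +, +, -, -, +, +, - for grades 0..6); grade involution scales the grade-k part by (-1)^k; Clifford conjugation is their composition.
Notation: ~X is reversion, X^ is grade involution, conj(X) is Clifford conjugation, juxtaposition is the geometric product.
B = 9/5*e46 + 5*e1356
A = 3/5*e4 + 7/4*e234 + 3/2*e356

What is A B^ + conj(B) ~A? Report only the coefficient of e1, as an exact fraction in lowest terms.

first term: 15/2*e1 + 27/25*e6 + 63/20*e236 - 27/10*e345 + 35/4*e12456 + 3*e13456
second term: 15/2*e1 + 27/25*e6 - 63/20*e236 + 27/10*e345 + 35/4*e12456 + 3*e13456
Answer: 15


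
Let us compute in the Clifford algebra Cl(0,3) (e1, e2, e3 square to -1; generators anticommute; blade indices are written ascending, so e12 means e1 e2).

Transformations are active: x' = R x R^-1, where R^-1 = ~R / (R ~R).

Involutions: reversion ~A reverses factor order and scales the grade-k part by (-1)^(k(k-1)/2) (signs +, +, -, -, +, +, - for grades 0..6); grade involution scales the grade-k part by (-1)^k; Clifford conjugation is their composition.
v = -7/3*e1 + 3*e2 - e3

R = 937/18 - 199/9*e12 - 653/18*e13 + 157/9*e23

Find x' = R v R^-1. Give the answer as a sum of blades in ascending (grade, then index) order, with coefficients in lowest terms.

~R = 937/18 + 199/9*e12 + 653/18*e13 - 157/9*e23, and R ~R = 780689/162, so R^-1 = ~R / (780689/162).
R v = -2468/27*e1 + 12161/54*e2 + 2293/27*e3 + 4873/54*e123
Answer: 8681/8579*e1 + 82975/25737*e2 + 17215/8579*e3


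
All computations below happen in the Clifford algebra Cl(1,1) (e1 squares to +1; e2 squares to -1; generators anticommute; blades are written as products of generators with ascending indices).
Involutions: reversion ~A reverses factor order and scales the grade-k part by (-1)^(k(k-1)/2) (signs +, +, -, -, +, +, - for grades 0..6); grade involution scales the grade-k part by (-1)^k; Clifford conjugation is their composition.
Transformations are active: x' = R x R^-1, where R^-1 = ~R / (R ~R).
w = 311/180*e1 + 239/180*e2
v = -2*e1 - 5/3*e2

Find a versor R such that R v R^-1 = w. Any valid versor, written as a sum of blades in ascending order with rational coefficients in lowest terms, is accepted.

Reasoning: v^2 = w^2 = 11/9 since conjugation preserves the quadratic form; R = v + w = -49/180*e1 - 61/180*e2 is then valid when invertible, keeping its own part and reversing (v - w)/2.
Answer: -49/180*e1 - 61/180*e2


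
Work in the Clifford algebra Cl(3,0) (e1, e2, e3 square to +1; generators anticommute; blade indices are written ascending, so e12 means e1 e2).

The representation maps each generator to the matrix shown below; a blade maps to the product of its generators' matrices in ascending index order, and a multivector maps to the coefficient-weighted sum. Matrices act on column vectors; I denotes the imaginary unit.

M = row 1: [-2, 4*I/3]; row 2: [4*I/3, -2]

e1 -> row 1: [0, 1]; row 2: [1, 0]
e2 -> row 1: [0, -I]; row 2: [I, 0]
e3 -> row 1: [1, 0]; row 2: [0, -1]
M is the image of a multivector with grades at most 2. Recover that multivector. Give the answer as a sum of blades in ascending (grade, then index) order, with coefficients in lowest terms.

Method: 1, rho(e1), rho(e2), rho(e3) form a trace-orthogonal basis of the 2x2 complex matrices (tr(X Y) = 2 if X = Y, else 0), so M = m0*1 + m1*rho(e1) + m2*rho(e2) + m3*rho(e3) with m0 = tr(M)/2 = -2, m1 = tr(M rho(e1))/2 = 4*I/3, m2 = tr(M rho(e2))/2 = 0, m3 = tr(M rho(e3))/2 = 0.
Multiplying table entries, the bivector images are rho(e12) = I*rho(e3), rho(e13) = -I*rho(e2), rho(e23) = I*rho(e1); with real blade coefficients the real parts of m0..m3 are the coefficients of 1, e1, e2, e3 and the imaginary parts give the bivectors (e23: Im m1, e13: -Im m2, e12: Im m3).
Answer: -2 + 4/3*e23


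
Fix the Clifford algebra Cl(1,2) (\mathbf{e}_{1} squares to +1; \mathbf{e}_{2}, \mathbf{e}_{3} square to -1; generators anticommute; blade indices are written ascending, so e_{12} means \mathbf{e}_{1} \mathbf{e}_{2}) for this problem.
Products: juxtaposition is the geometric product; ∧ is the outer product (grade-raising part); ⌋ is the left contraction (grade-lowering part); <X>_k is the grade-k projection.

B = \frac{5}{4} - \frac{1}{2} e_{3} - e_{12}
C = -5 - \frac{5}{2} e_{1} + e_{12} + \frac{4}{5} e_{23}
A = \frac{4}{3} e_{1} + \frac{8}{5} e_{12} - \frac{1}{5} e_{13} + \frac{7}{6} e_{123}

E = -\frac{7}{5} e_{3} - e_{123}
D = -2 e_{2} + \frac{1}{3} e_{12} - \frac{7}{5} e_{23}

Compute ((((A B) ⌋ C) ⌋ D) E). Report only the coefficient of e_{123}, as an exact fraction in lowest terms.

step 1: -\frac{8}{5} + \frac{47}{30} e_{1} - \frac{4}{3} e_{2} - \frac{7}{6} e_{3} + \frac{31}{12} e_{12} - \frac{11}{12} e_{13} + \frac{1}{5} e_{23} + \frac{79}{120} e_{123}
step 2: \frac{488}{75} + \frac{8}{3} e_{1} + \frac{19}{30} e_{2} + \frac{16}{15} e_{3} - \frac{8}{5} e_{12} - \frac{32}{25} e_{23}
step 3: -\frac{397}{375} + \frac{19}{90} e_{1} - \frac{3064}{225} e_{2} + \frac{133}{150} e_{3} + \frac{488}{225} e_{12} - \frac{3416}{375} e_{23}
step 4: \frac{931}{750} - \frac{3416}{375} e_{1} - \frac{23912}{1875} e_{2} - \frac{3863}{5625} e_{3} + \frac{133}{150} e_{12} + \frac{1199}{90} e_{13} + \frac{42421}{2250} e_{23} - \frac{89}{45} e_{123}
Answer: -\frac{89}{45}


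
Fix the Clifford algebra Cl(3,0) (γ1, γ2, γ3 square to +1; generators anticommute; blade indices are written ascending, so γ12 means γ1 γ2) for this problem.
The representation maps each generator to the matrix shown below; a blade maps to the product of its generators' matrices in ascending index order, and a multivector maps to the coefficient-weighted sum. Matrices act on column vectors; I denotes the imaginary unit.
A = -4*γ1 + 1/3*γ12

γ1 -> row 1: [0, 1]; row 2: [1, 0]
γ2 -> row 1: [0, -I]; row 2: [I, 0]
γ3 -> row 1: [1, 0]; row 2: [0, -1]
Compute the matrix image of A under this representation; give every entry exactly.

Bivector images (products of the table entries): rho(γ12) = rho(γ1)rho(γ2) = row 1: [I, 0]; row 2: [0, -I].
M = (-4)*rho(γ1) + (1/3)*rho(γ12), summed entrywise:
Answer: row 1: [I/3, -4]; row 2: [-4, -I/3]


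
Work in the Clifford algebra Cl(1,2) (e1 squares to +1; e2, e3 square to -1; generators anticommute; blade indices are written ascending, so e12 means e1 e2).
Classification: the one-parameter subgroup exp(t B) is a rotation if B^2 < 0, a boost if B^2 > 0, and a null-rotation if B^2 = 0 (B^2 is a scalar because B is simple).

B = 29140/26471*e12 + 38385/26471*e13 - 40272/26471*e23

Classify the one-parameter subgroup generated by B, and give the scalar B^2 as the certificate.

B^2 term by term: the squares give (29140/26471)^2*(e12)^2 + (38385/26471)^2*(e13)^2 + (-40272/26471)^2*(e23)^2 = 849139600/700713841*(+1) + 1473408225/700713841*(+1) + 1621833984/700713841*(-1) = 1 (each basis 2-blade squares to minus the product of its generators' squares); cross terms between blades sharing an index anticommute and cancel. So B^2 = 1.
Answer: boost, certificate B^2 = 1. Certificate logic: 1 is a conjugation-invariant scalar, so its sign fixes rotation versus boost versus null-rotation outright.


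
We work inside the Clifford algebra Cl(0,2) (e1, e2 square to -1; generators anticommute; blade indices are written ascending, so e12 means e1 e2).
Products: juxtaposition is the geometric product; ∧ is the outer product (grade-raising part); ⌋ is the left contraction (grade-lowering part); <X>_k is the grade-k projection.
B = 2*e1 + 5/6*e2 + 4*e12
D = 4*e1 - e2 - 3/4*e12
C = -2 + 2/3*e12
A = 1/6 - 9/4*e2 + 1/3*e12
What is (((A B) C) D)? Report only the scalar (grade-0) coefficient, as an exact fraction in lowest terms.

step 1: 13/24 - 161/18*e1 + 29/36*e2 + 31/6*e12
step 2: -163/36 + 995/54*e1 + 235/54*e2 - 359/36*e12
step 3: -33191/432 - 2257/72*e1 - 517/24*e2 - 519/16*e12
Answer: -33191/432


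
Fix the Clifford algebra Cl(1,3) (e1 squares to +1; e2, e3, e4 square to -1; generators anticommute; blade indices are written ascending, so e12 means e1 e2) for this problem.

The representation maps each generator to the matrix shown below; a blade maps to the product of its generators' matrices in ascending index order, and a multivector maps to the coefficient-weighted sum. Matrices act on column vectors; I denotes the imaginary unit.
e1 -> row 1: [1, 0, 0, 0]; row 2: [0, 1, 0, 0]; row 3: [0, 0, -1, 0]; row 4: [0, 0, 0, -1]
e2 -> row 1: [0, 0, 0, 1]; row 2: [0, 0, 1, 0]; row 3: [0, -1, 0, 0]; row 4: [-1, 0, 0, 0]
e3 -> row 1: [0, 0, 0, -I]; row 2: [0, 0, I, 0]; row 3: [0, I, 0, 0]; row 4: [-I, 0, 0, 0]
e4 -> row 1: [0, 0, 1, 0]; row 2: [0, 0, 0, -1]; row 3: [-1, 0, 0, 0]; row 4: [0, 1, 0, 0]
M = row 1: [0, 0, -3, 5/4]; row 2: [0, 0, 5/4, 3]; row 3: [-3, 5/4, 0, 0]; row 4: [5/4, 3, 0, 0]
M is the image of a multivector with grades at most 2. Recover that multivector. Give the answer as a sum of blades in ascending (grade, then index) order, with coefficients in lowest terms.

Method: the blade images are trace-orthogonal — tr(rho(e_A) rho(e_B)^-1) = 4 if A = B and 0 otherwise — and rho(e_A)^-1 = (e_A)^2 * rho(e_A) with (e_A)^2 = +1 or -1, so the coefficient of e_A in the preimage is (e_A)^2 * tr(M rho(e_A))/4.
Nonzero projections over blades of grade <= 2: e12: (e12)^2 = +1, tr(M rho(e12)) = 5, coefficient 5/4; e14: (e14)^2 = +1, tr(M rho(e14)) = -12, coefficient -3. Every other blade of grade <= 2 projects to 0.
Answer: 5/4*e12 - 3*e14


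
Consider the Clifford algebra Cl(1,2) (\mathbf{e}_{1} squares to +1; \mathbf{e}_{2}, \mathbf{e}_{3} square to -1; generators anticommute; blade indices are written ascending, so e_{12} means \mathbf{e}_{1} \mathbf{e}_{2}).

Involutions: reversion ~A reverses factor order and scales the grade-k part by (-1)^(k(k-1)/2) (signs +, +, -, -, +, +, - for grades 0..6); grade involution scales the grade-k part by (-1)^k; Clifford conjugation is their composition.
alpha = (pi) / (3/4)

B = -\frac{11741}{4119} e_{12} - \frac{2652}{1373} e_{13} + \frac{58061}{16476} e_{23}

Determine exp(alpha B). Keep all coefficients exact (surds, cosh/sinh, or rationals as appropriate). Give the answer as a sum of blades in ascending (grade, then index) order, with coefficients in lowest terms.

B^2 term by term: the squares give (-\frac{11741}{4119})^2*(e_{12})^2 + (-\frac{2652}{1373})^2*(e_{13})^2 + (\frac{58061}{16476})^2*(e_{23})^2 = \frac{137851081}{16966161}*(+1) + \frac{7033104}{1885129}*(+1) + \frac{3371079721}{271458576}*(-1) = -\frac{9}{16} (each basis 2-blade squares to minus the product of its generators' squares); cross terms between blades sharing an index anticommute and cancel. So B^2 = -\frac{9}{16}.
B^2 = -\frac{9}{16} — circular case — the even/odd split gives cos and sin: l = \frac{3}{4}, alpha*l = \pi, so exp(alpha B) = cos(\pi) + (sin(\pi)/(\frac{3}{4}))*B = -1 + (0)*B.
Answer: -1


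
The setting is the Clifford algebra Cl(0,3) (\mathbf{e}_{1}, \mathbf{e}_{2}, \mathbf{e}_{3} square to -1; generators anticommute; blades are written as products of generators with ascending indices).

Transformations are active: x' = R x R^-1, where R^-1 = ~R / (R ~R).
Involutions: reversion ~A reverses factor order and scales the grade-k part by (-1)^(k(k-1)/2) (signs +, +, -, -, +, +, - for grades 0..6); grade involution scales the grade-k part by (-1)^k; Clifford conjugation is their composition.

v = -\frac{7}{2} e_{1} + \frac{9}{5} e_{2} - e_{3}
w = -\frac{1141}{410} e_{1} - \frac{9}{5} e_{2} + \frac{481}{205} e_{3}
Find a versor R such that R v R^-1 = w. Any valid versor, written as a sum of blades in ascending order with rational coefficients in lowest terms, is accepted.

R = v + w = -\frac{1288}{205} e_{1} + \frac{276}{205} e_{3} works: the equal norms (-\frac{1649}{100}) guarantee its sandwich swaps v into w.
Answer: -\frac{1288}{205} e_{1} + \frac{276}{205} e_{3}


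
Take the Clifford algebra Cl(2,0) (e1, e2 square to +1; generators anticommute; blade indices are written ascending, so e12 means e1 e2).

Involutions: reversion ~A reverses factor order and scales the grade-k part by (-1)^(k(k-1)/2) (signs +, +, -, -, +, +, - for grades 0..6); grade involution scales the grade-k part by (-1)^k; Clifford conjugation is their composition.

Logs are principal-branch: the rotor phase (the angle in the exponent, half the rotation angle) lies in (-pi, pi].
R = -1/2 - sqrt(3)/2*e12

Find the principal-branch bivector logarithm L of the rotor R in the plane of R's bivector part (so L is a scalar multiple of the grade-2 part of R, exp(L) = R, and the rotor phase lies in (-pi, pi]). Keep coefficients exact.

The scalar part of R is -1/2, so the principal-branch rotor phase is pinned; divide the bivector part by its sine to get the unit plane — L is the phase times that plane.
Concretely: cos(phase) = -1/2 gives phase = ±2*pi/3, and since phase/sin(phase) is even the sign is immaterial: L = (phase/sin(phase)) * <R>_2 = (4*sqrt(3)*pi/9) * <R>_2.
Answer: -2*pi/3*e12


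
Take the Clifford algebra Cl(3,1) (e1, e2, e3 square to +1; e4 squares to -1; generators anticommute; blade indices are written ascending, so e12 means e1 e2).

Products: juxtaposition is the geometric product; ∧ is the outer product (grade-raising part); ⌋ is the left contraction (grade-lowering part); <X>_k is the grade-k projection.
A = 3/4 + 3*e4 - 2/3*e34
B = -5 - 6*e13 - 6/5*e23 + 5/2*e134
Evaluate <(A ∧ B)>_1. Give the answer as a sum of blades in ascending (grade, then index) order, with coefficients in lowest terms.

step 1: -15/4 - 15*e4 - 9/2*e13 - 9/10*e23 + 10/3*e34 - 129/8*e134 - 18/5*e234
step 2: -15*e4
Answer: -15*e4


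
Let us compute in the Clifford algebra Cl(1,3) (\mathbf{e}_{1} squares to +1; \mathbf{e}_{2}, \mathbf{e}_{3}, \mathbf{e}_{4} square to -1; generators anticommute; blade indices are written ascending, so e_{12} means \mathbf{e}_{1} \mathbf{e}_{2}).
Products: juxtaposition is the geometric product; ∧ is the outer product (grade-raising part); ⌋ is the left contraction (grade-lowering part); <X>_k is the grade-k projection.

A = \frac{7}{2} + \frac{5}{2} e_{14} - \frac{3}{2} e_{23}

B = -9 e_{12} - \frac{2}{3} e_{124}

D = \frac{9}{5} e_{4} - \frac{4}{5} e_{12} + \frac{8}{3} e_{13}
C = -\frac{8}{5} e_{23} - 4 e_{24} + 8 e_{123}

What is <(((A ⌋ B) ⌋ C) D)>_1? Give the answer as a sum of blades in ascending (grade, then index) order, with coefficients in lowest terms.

step 1: \frac{5}{3} e_{2} - \frac{63}{2} e_{12} - \frac{7}{3} e_{124}
step 2: -\frac{748}{3} e_{3} + \frac{20}{3} e_{4} + \frac{40}{3} e_{13}
step 3: \frac{212}{9} - \frac{5984}{9} e_{1} - \frac{32}{3} e_{23} - \frac{2244}{5} e_{34} + \frac{2992}{15} e_{123} - \frac{16}{3} e_{124} + \frac{376}{9} e_{134}
step 4: -\frac{5984}{9} e_{1}
Answer: -\frac{5984}{9} e_{1}


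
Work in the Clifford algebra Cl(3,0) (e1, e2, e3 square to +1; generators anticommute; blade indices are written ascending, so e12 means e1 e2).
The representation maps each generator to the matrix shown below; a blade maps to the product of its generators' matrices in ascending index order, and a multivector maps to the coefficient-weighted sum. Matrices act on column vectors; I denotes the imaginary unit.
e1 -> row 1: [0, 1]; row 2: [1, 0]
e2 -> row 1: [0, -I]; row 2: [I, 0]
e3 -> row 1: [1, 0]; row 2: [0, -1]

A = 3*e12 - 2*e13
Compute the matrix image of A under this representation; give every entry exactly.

Bivector images (products of the table entries): rho(e12) = rho(e1)rho(e2) = row 1: [I, 0]; row 2: [0, -I]; rho(e13) = rho(e1)rho(e3) = row 1: [0, -1]; row 2: [1, 0].
M = (3)*rho(e12) + (-2)*rho(e13), summed entrywise:
Answer: row 1: [3*I, 2]; row 2: [-2, -3*I]


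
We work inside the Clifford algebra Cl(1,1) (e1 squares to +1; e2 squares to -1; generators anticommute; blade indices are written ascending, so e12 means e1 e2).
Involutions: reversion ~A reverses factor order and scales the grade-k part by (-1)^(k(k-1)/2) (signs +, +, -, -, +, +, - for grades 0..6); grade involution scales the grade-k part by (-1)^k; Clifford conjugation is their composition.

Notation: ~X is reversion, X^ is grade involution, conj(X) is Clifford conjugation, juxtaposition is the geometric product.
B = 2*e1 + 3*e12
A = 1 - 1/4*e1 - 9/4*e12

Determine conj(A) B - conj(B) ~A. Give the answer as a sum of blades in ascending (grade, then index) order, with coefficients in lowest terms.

first term: 29/4 + 2*e1 - 15/4*e2 + 3*e12
second term: -25/4 - 2*e1 - 21/4*e2 - 3*e12
Answer: 27/2 + 4*e1 + 3/2*e2 + 6*e12


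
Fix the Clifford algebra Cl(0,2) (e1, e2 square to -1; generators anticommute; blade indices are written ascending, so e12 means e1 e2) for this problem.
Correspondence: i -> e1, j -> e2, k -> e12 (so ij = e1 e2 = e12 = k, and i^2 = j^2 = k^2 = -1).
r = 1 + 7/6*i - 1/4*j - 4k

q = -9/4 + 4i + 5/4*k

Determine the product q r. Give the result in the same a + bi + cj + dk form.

In blades: q = -9/4 + 4*e1 + 5/4*e12, r = 1 + 7/6*e1 - 1/4*e2 - 4*e12.
Distribute q over r term by term (generator squares from the signature, products reordered to ascending indices): (-9/4)*r = -9/4 - 21/8*e1 + 9/16*e2 + 9*e12; (4*e1)*r = -14/3 + 4*e1 + 16*e2 - e12; (5/4*e12)*r = 5 + 5/16*e1 + 35/24*e2 + 5/4*e12.
Sum: -23/12 + 27/16*e1 + 865/48*e2 + 37/4*e12; translating back through the correspondence:
Answer: -23/12 + 27/16*i + 865/48*j + 37/4*k


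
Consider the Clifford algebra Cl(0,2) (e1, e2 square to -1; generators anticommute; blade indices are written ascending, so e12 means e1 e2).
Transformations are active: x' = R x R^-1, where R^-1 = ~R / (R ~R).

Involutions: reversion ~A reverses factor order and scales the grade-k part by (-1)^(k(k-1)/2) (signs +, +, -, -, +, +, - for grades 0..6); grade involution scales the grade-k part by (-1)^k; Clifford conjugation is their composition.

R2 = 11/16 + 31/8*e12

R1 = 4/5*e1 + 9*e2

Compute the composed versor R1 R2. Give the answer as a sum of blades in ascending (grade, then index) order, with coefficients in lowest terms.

Distribute over the terms of R1 (each basis-blade product reordered to ascending indices, repeated generators contracted through their squares):
(4/5*e1) R2 = 11/20*e1 - 31/10*e2
(9*e2) R2 = 279/8*e1 + 99/16*e2
Summing the partial products and collecting blades:
Answer: 1417/40*e1 + 247/80*e2


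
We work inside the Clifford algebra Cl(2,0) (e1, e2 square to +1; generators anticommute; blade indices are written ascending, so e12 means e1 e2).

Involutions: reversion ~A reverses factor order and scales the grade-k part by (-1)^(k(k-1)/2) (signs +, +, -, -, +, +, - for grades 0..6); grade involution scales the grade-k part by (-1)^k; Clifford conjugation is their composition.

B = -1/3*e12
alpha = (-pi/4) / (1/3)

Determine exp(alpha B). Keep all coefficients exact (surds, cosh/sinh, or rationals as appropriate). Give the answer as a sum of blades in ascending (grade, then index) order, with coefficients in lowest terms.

B^2 = (-1/3)^2*(e12)^2 = 1/9*(-1) = -1/9 (a basis 2-blade squares to minus the product of its generators' squares).
B^2 = -1/9 — since the square is negative, the closed form is circular: l = 1/3, alpha*l = -pi/4, so exp(alpha B) = cos(-pi/4) + (sin(-pi/4)/(1/3))*B = sqrt(2)/2 + (-3*sqrt(2)/2)*B.
Answer: sqrt(2)/2 + sqrt(2)/2*e12


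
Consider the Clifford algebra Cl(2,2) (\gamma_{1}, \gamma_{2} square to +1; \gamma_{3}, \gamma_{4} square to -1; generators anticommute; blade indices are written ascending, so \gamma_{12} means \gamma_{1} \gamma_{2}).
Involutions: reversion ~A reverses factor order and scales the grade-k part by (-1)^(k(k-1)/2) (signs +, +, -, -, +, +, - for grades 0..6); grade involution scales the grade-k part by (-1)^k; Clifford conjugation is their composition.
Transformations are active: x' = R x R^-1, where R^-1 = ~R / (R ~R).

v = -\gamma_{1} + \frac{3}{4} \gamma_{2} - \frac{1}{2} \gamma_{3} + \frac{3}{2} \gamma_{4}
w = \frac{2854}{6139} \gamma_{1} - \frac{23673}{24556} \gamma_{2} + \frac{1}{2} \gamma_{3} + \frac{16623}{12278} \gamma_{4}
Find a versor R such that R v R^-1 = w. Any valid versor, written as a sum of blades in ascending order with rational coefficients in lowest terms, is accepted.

Why this works: both vectors square to -\frac{15}{16}, so q(v) = q(w) and R = v + w = -\frac{3285}{6139} \gamma_{1} - \frac{1314}{6139} \gamma_{2} + \frac{17520}{6139} \gamma_{4} carries v to w — its own direction survives, the complement (v - w)/2 flips.
Answer: -\frac{3285}{6139} \gamma_{1} - \frac{1314}{6139} \gamma_{2} + \frac{17520}{6139} \gamma_{4}


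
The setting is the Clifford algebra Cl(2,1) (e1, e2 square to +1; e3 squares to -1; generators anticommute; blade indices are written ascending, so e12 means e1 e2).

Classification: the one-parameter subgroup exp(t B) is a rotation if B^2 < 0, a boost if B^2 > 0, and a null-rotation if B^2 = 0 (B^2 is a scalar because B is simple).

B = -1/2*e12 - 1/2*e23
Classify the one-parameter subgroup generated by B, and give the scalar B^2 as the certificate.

B^2 term by term: the squares give (-1/2)^2*(e12)^2 + (-1/2)^2*(e23)^2 = 1/4*(-1) + 1/4*(+1) = 0 (each basis 2-blade squares to minus the product of its generators' squares); cross terms between blades sharing an index anticommute and cancel. So B^2 = 0.
Answer: null-rotation, certificate B^2 = 0. B^2 = 0 is basis-independent, so its sign is the whole story.


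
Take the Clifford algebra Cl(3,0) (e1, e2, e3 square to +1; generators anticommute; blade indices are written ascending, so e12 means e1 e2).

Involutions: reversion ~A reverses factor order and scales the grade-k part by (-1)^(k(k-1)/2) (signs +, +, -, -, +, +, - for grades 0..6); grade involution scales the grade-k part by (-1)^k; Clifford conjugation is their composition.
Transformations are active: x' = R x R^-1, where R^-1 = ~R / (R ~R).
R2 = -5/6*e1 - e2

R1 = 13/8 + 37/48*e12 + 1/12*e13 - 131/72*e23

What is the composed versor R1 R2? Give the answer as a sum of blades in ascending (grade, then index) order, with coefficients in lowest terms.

Distribute over the terms of R2 (each basis-blade product reordered to ascending indices, repeated generators contracted through their squares):
R1 (-5/6*e1) = -65/48*e1 + 185/288*e2 + 5/72*e3 + 655/432*e123
R1 (-e2) = -37/48*e1 - 13/8*e2 - 131/72*e3 + 1/12*e123
Summing the partial products and collecting blades:
Answer: -17/8*e1 - 283/288*e2 - 7/4*e3 + 691/432*e123


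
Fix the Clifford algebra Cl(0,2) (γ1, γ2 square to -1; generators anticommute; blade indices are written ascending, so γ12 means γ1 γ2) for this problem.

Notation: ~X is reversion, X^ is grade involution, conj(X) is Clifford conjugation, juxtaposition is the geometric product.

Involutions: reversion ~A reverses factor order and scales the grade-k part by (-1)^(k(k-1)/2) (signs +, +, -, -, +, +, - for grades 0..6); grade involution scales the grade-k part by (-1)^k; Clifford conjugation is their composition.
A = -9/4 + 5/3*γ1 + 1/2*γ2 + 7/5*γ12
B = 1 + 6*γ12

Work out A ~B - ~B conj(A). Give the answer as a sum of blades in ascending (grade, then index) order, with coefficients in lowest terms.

first term: 123/20 - 4/3*γ1 + 21/2*γ2 + 149/10*γ12
second term: -213/20 - 14/3*γ1 + 19/2*γ2 + 121/10*γ12
Answer: 84/5 + 10/3*γ1 + γ2 + 14/5*γ12


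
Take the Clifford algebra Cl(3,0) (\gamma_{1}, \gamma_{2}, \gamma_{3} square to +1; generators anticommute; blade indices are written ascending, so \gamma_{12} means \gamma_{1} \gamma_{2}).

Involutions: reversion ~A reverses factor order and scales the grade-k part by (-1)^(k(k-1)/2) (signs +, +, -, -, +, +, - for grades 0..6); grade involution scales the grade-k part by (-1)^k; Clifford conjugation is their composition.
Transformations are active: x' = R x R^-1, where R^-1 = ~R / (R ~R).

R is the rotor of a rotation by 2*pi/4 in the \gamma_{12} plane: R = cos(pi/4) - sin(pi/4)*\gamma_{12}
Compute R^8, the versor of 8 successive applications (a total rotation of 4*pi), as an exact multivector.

Half-angle bookkeeping: 8 applications in \gamma_{12} add up to rotor phase 8*pi/4 = 2 \pi, so R^8 = cos(2 \pi) - sin(2 \pi)*\gamma_{12}.
cos(2 \pi) = 1 and sin(2 \pi) = 0, so R^8 = 1. The total rotation 4*pi is 2 full turns, so every vector returns to itself, yet the rotor is +1, back on the identity sheet (an even number of 2*pi turns).
Answer: 1


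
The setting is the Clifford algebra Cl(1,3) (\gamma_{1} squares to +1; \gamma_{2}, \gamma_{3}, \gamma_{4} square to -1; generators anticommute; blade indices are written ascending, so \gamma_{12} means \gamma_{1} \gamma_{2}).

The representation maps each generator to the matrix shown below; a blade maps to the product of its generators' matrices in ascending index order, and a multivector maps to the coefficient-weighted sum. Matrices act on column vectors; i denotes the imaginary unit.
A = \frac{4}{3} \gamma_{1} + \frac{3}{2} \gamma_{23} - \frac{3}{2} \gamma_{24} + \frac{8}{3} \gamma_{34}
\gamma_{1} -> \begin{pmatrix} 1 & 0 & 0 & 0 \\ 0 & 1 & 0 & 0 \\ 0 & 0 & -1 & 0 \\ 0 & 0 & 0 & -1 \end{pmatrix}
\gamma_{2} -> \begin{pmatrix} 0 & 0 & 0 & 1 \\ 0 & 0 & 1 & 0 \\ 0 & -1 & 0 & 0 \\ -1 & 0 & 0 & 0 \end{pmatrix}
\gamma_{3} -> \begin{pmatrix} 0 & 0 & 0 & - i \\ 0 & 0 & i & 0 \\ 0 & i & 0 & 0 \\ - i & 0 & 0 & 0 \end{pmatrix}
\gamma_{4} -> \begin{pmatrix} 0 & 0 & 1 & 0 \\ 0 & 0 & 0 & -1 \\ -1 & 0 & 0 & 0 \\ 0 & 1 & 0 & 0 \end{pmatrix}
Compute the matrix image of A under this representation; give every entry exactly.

Bivector images (products of the table entries): rho(\gamma_{23}) = rho(\gamma_{2})rho(\gamma_{3}) = \begin{pmatrix} - i & 0 & 0 & 0 \\ 0 & i & 0 & 0 \\ 0 & 0 & - i & 0 \\ 0 & 0 & 0 & i \end{pmatrix}; rho(\gamma_{24}) = rho(\gamma_{2})rho(\gamma_{4}) = \begin{pmatrix} 0 & 1 & 0 & 0 \\ -1 & 0 & 0 & 0 \\ 0 & 0 & 0 & 1 \\ 0 & 0 & -1 & 0 \end{pmatrix}; rho(\gamma_{34}) = rho(\gamma_{3})rho(\gamma_{4}) = \begin{pmatrix} 0 & - i & 0 & 0 \\ - i & 0 & 0 & 0 \\ 0 & 0 & 0 & - i \\ 0 & 0 & - i & 0 \end{pmatrix}.
M = (\frac{4}{3})*rho(\gamma_{1}) + (\frac{3}{2})*rho(\gamma_{23}) + (-\frac{3}{2})*rho(\gamma_{24}) + (\frac{8}{3})*rho(\gamma_{34}), summed entrywise:
Answer: \begin{pmatrix} \frac{4}{3} - \frac{3 i}{2} & - \frac{3}{2} - \frac{8 i}{3} & 0 & 0 \\ \frac{3}{2} - \frac{8 i}{3} & \frac{4}{3} + \frac{3 i}{2} & 0 & 0 \\ 0 & 0 & - \frac{4}{3} - \frac{3 i}{2} & - \frac{3}{2} - \frac{8 i}{3} \\ 0 & 0 & \frac{3}{2} - \frac{8 i}{3} & - \frac{4}{3} + \frac{3 i}{2} \end{pmatrix}
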